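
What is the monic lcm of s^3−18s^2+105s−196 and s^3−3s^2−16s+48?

Apply the Euclidean algorithm:
  s^3−18s^2+105s−196 = (s^3−3s^2−16s+48) + (−15s^2+121s−244)
  s^3−3s^2−16s+48 = (−(1/15)s−76/225)(−15s^2+121s−244) + ((1936/225)s−7744/225)
  −15s^2+121s−244 = (−(3375/1936)s+13725/1936)((1936/225)s−7744/225) + (0)
Last nonzero remainder: (1936/225)s−7744/225. Dividing through by 1936/225 gives the monic gcd s−4.
Then lcm(f, g) = f·g / gcd(f, g); expanding and making the result monic gives the answer.

s^5−17s^4+75s^3+125s^2−1456s+2352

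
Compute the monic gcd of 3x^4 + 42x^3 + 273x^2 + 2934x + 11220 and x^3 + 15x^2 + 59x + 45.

x + 5

Repeated division with remainder:
  3x^4 + 42x^3 + 273x^2 + 2934x + 11220 = (3x - 3)(x^3 + 15x^2 + 59x + 45) + (141x^2 + 2976x + 11355)
  x^3 + 15x^2 + 59x + 45 = ((1/141)x - 287/6627)(141x^2 + 2976x + 11355) + ((237140/2209)x + 1185700/2209)
  141x^2 + 2976x + 11355 = ((311469/237140)x + 5016639/237140)((237140/2209)x + 1185700/2209) + (0)
Last nonzero remainder: (237140/2209)x + 1185700/2209. Dividing through by 237140/2209 gives the monic gcd x + 5.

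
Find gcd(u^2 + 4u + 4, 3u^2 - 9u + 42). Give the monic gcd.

1

By polynomial division,
  u^2 + 4u + 4 = (1/3)(3u^2 - 9u + 42) + (7u - 10)
  3u^2 - 9u + 42 = ((3/7)u - 33/49)(7u - 10) + (1728/49)
  7u - 10 = ((343/1728)u - 245/864)(1728/49) + (0)
The last nonzero remainder is the constant 1728/49, so the polynomials are coprime and gcd = 1.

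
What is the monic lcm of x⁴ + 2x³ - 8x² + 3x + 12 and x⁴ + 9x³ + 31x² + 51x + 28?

Repeated division with remainder:
  x⁴ + 2x³ - 8x² + 3x + 12 = (x⁴ + 9x³ + 31x² + 51x + 28) + (-7x³ - 39x² - 48x - 16)
  x⁴ + 9x³ + 31x² + 51x + 28 = (-(1/7)x - 24/49)(-7x³ - 39x² - 48x - 16) + ((247/49)x² + (1235/49)x + 988/49)
  -7x³ - 39x² - 48x - 16 = (-(343/247)x - 196/247)((247/49)x² + (1235/49)x + 988/49) + (0)
Last nonzero remainder: (247/49)x² + (1235/49)x + 988/49. Dividing through by 247/49 gives the monic gcd x² + 5x + 4.
Then lcm(f, g) = f·g / gcd(f, g); expanding and making the result monic gives the answer.

x⁶ + 6x⁵ + 7x⁴ - 15x³ - 32x² + 69x + 84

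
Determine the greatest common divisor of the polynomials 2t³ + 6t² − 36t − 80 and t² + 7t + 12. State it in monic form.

1

By polynomial division,
  2t³ + 6t² − 36t − 80 = (2t − 8)(t² + 7t + 12) + (−4t + 16)
  t² + 7t + 12 = (−(1/4)t − 11/4)(−4t + 16) + (56)
  −4t + 16 = (−(1/14)t + 2/7)(56) + (0)
The last nonzero remainder is the constant 56, so the polynomials are coprime and gcd = 1.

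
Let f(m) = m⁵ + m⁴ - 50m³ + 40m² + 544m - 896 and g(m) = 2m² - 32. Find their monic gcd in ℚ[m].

Apply the Euclidean algorithm:
  m⁵ + m⁴ - 50m³ + 40m² + 544m - 896 = ((1/2)m³ + (1/2)m² - 17m + 28)(2m² - 32) + (0)
Last nonzero remainder: 2m² - 32. Dividing through by 2 gives the monic gcd m² - 16.

m² - 16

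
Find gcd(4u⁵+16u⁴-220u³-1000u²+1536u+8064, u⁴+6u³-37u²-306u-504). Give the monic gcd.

Euclidean algorithm in ℚ[u]:
  4u⁵+16u⁴-220u³-1000u²+1536u+8064 = (4u-8)(u⁴+6u³-37u²-306u-504) + (-24u³-72u²+1104u+4032)
  u⁴+6u³-37u²-306u-504 = (-(1/24)u-1/8)(-24u³-72u²+1104u+4032) + (0)
Last nonzero remainder: -24u³-72u²+1104u+4032. Dividing through by -24 gives the monic gcd u³+3u²-46u-168.

u³+3u²-46u-168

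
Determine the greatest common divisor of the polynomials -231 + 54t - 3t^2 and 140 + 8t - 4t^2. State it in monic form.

-7 + t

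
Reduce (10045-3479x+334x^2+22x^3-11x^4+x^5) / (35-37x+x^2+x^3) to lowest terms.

By polynomial division,
  x^5-11x^4+22x^3+334x^2-3479x+10045 = (x^2-12x+71)(x^3+x^2-37x+35) + (-216x^2-432x+7560)
  x^3+x^2-37x+35 = (-(1/216)x+1/216)(-216x^2-432x+7560) + (0)
Last nonzero remainder: -216x^2-432x+7560. Dividing through by -216 gives the monic gcd x^2+2x-35.
Cancel x^2+2x-35 from numerator and denominator to get the reduced form.

(-287+83x-13x^2+x^3)/(-1+x)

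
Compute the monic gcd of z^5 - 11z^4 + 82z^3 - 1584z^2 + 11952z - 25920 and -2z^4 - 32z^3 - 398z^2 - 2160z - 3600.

Repeated division with remainder:
  z^5 - 11z^4 + 82z^3 - 1584z^2 + 11952z - 25920 = (-(1/2)z + 27/2)(-2z^4 - 32z^3 - 398z^2 - 2160z - 3600) + (315z^3 + 2709z^2 + 39312z + 22680)
  -2z^4 - 32z^3 - 398z^2 - 2160z - 3600 = (-(2/315)z - 74/1575)(315z^3 + 2709z^2 + 39312z + 22680) + (-(528/25)z^2 - (4224/25)z - 12672/5)
  315z^3 + 2709z^2 + 39312z + 22680 = (-(2625/176)z - 1575/176)(-(528/25)z^2 - (4224/25)z - 12672/5) + (0)
Last nonzero remainder: -(528/25)z^2 - (4224/25)z - 12672/5. Dividing through by -528/25 gives the monic gcd z^2 + 8z + 120.

z^2 + 8z + 120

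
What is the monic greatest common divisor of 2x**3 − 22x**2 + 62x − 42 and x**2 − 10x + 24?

By polynomial division,
  2x**3 − 22x**2 + 62x − 42 = (2x − 2)(x**2 − 10x + 24) + (−6x + 6)
  x**2 − 10x + 24 = (−(1/6)x + 3/2)(−6x + 6) + (15)
  −6x + 6 = (−(2/5)x + 2/5)(15) + (0)
The last nonzero remainder is the constant 15, so the polynomials are coprime and gcd = 1.

1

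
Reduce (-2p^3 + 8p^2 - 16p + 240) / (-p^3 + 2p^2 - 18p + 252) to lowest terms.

(2p^2 + 4p + 40)/(p^2 + 4p + 42)

Apply the Euclidean algorithm:
  -2p^3 + 8p^2 - 16p + 240 = (2)(-p^3 + 2p^2 - 18p + 252) + (4p^2 + 20p - 264)
  -p^3 + 2p^2 - 18p + 252 = (-(1/4)p + 7/4)(4p^2 + 20p - 264) + (-119p + 714)
  4p^2 + 20p - 264 = (-(4/119)p - 44/119)(-119p + 714) + (0)
Last nonzero remainder: -119p + 714. Dividing through by -119 gives the monic gcd p - 6.
Cancel p - 6 from numerator and denominator to get the reduced form.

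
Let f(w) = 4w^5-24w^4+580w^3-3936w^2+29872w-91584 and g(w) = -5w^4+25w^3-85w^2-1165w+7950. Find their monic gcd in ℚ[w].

By polynomial division,
  4w^5-24w^4+580w^3-3936w^2+29872w-91584 = (-(4/5)w+4/5)(-5w^4+25w^3-85w^2-1165w+7950) + (492w^3-4800w^2+37164w-97944)
  -5w^4+25w^3-85w^2-1165w+7950 = (-(5/492)w-325/6724)(492w^3-4800w^2+37164w-97944) + ((102000/1681)w^2-(612000/1681)w+5406000/1681)
  492w^3-4800w^2+37164w-97944 = ((68921/8500)w-129437/4250)((102000/1681)w^2-(612000/1681)w+5406000/1681) + (0)
Last nonzero remainder: (102000/1681)w^2-(612000/1681)w+5406000/1681. Dividing through by 102000/1681 gives the monic gcd w^2-6w+53.

w^2-6w+53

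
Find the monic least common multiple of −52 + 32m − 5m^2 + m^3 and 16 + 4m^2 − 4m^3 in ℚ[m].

Apply the Euclidean algorithm:
  m^3 − 5m^2 + 32m − 52 = (−1/4)(−4m^3 + 4m^2 + 16) + (−4m^2 + 32m − 48)
  −4m^3 + 4m^2 + 16 = (m + 7)(−4m^2 + 32m − 48) + (−176m + 352)
  −4m^2 + 32m − 48 = ((1/44)m − 3/22)(−176m + 352) + (0)
Last nonzero remainder: −176m + 352. Dividing through by −176 gives the monic gcd m − 2.
Then lcm(f, g) = f·g / gcd(f, g); expanding and making the result monic gives the answer.

−104 + 12m − 30m^2 + 29m^3 − 4m^4 + m^5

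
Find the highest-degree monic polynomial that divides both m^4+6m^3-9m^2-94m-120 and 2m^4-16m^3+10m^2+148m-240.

m^2-m-12

By polynomial division,
  m^4+6m^3-9m^2-94m-120 = (1/2)(2m^4-16m^3+10m^2+148m-240) + (14m^3-14m^2-168m)
  2m^4-16m^3+10m^2+148m-240 = ((1/7)m-1)(14m^3-14m^2-168m) + (20m^2-20m-240)
  14m^3-14m^2-168m = ((7/10)m)(20m^2-20m-240) + (0)
Last nonzero remainder: 20m^2-20m-240. Dividing through by 20 gives the monic gcd m^2-m-12.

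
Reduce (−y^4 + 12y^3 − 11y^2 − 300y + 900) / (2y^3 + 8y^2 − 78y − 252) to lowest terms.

Repeated division with remainder:
  −y^4 + 12y^3 − 11y^2 − 300y + 900 = (−(1/2)y + 8)(2y^3 + 8y^2 − 78y − 252) + (−114y^2 + 198y + 2916)
  2y^3 + 8y^2 − 78y − 252 = (−(1/57)y − 109/1083)(−114y^2 + 198y + 2916) + (−(2496/361)y + 14976/361)
  −114y^2 + 198y + 2916 = ((6859/416)y + 29241/416)(−(2496/361)y + 14976/361) + (0)
Last nonzero remainder: −(2496/361)y + 14976/361. Dividing through by −2496/361 gives the monic gcd y − 6.
Cancel y − 6 from numerator and denominator to get the reduced form.

(−y^3 + 6y^2 + 25y − 150)/(2y^2 + 20y + 42)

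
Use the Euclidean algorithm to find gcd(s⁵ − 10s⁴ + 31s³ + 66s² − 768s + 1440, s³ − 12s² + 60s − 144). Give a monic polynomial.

By polynomial division,
  s⁵ − 10s⁴ + 31s³ + 66s² − 768s + 1440 = (s² + 2s − 5)(s³ − 12s² + 60s − 144) + (30s² − 180s + 720)
  s³ − 12s² + 60s − 144 = ((1/30)s − 1/5)(30s² − 180s + 720) + (0)
Last nonzero remainder: 30s² − 180s + 720. Dividing through by 30 gives the monic gcd s² − 6s + 24.

s² − 6s + 24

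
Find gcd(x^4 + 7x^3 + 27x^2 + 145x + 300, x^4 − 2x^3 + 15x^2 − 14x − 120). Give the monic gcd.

x^2 − x + 20

Euclidean algorithm in ℚ[x]:
  x^4 + 7x^3 + 27x^2 + 145x + 300 = (x^4 − 2x^3 + 15x^2 − 14x − 120) + (9x^3 + 12x^2 + 159x + 420)
  x^4 − 2x^3 + 15x^2 − 14x − 120 = ((1/9)x − 10/27)(9x^3 + 12x^2 + 159x + 420) + ((16/9)x^2 − (16/9)x + 320/9)
  9x^3 + 12x^2 + 159x + 420 = ((81/16)x + 189/16)((16/9)x^2 − (16/9)x + 320/9) + (0)
Last nonzero remainder: (16/9)x^2 − (16/9)x + 320/9. Dividing through by 16/9 gives the monic gcd x^2 − x + 20.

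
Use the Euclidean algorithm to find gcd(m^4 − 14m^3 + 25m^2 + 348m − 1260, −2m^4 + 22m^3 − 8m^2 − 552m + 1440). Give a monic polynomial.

By polynomial division,
  m^4 − 14m^3 + 25m^2 + 348m − 1260 = (−1/2)(−2m^4 + 22m^3 − 8m^2 − 552m + 1440) + (−3m^3 + 21m^2 + 72m − 540)
  −2m^4 + 22m^3 − 8m^2 − 552m + 1440 = ((2/3)m − 8/3)(−3m^3 + 21m^2 + 72m − 540) + (0)
Last nonzero remainder: −3m^3 + 21m^2 + 72m − 540. Dividing through by −3 gives the monic gcd m^3 − 7m^2 − 24m + 180.

m^3 − 7m^2 − 24m + 180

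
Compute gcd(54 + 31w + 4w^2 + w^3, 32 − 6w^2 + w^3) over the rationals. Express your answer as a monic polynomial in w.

Apply the Euclidean algorithm:
  w^3 + 4w^2 + 31w + 54 = (w^3 − 6w^2 + 32) + (10w^2 + 31w + 22)
  w^3 − 6w^2 + 32 = ((1/10)w − 91/100)(10w^2 + 31w + 22) + ((2601/100)w + 2601/50)
  10w^2 + 31w + 22 = ((1000/2601)w + 1100/2601)((2601/100)w + 2601/50) + (0)
Last nonzero remainder: (2601/100)w + 2601/50. Dividing through by 2601/100 gives the monic gcd w + 2.

2 + w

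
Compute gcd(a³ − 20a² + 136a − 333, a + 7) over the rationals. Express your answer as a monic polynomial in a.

1

Euclidean algorithm in ℚ[a]:
  a³ − 20a² + 136a − 333 = (a² − 27a + 325)(a + 7) + (−2608)
  a + 7 = (−(1/2608)a − 7/2608)(−2608) + (0)
The last nonzero remainder is the constant −2608, so the polynomials are coprime and gcd = 1.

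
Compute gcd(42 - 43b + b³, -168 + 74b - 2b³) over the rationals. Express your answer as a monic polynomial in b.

7 + b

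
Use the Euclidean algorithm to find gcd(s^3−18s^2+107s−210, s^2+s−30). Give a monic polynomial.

s−5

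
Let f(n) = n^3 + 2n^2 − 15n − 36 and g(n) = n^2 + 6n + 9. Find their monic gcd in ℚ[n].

Apply the Euclidean algorithm:
  n^3 + 2n^2 − 15n − 36 = (n − 4)(n^2 + 6n + 9) + (0)
The last nonzero remainder n^2 + 6n + 9 is already monic.

n^2 + 6n + 9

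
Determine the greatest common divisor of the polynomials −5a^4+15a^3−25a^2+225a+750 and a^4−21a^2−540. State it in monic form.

a^2+15

Euclidean algorithm in ℚ[a]:
  −5a^4+15a^3−25a^2+225a+750 = (−5)(a^4−21a^2−540) + (15a^3−130a^2+225a−1950)
  a^4−21a^2−540 = ((1/15)a+26/45)(15a^3−130a^2+225a−1950) + ((352/9)a^2+1760/3)
  15a^3−130a^2+225a−1950 = ((135/352)a−585/176)((352/9)a^2+1760/3) + (0)
Last nonzero remainder: (352/9)a^2+1760/3. Dividing through by 352/9 gives the monic gcd a^2+15.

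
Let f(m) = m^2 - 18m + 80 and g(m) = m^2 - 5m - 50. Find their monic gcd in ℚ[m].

m - 10

By polynomial division,
  m^2 - 18m + 80 = (m^2 - 5m - 50) + (-13m + 130)
  m^2 - 5m - 50 = (-(1/13)m - 5/13)(-13m + 130) + (0)
Last nonzero remainder: -13m + 130. Dividing through by -13 gives the monic gcd m - 10.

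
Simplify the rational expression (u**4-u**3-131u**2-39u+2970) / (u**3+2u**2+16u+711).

By polynomial division,
  u**4-u**3-131u**2-39u+2970 = (u-3)(u**3+2u**2+16u+711) + (-141u**2-702u+5103)
  u**3+2u**2+16u+711 = (-(1/141)u+140/6627)(-141u**2-702u+5103) + ((148051/2209)u+1332459/2209)
  -141u**2-702u+5103 = (-(311469/148051)u+1252503/148051)((148051/2209)u+1332459/2209) + (0)
Last nonzero remainder: (148051/2209)u+1332459/2209. Dividing through by 148051/2209 gives the monic gcd u+9.
Cancel u+9 from numerator and denominator to get the reduced form.

(u**3-10u**2-41u+330)/(u**2-7u+79)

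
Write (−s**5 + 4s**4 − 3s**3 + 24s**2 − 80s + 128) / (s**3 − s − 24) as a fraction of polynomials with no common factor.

(−s**3 + 7s**2 − 16s + 16)/(s − 3)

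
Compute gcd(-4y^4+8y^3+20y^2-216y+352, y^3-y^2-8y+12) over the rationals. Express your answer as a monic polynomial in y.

Repeated division with remainder:
  -4y^4+8y^3+20y^2-216y+352 = (-4y+4)(y^3-y^2-8y+12) + (-8y^2-136y+304)
  y^3-y^2-8y+12 = (-(1/8)y+9/4)(-8y^2-136y+304) + (336y-672)
  -8y^2-136y+304 = (-(1/42)y-19/42)(336y-672) + (0)
Last nonzero remainder: 336y-672. Dividing through by 336 gives the monic gcd y-2.

y-2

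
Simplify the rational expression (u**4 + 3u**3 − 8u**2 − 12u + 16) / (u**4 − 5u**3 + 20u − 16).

(u + 4)/(u − 4)

Euclidean algorithm in ℚ[u]:
  u**4 + 3u**3 − 8u**2 − 12u + 16 = (u**4 − 5u**3 + 20u − 16) + (8u**3 − 8u**2 − 32u + 32)
  u**4 − 5u**3 + 20u − 16 = ((1/8)u − 1/2)(8u**3 − 8u**2 − 32u + 32) + (0)
Last nonzero remainder: 8u**3 − 8u**2 − 32u + 32. Dividing through by 8 gives the monic gcd u**3 − u**2 − 4u + 4.
Cancel u**3 − u**2 − 4u + 4 from numerator and denominator to get the reduced form.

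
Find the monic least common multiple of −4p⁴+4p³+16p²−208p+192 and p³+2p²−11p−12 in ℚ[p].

Euclidean algorithm in ℚ[p]:
  −4p⁴+4p³+16p²−208p+192 = (−4p+12)(p³+2p²−11p−12) + (−52p²−124p+336)
  p³+2p²−11p−12 = (−(1/52)p+5/676)(−52p²−124p+336) + (−(612/169)p−2448/169)
  −52p²−124p+336 = ((2197/153)p−1183/51)(−(612/169)p−2448/169) + (0)
Last nonzero remainder: −(612/169)p−2448/169. Dividing through by −612/169 gives the monic gcd p+4.
Then lcm(f, g) = f·g / gcd(f, g); expanding and making the result monic gives the answer.

p⁶−3p⁵−5p⁴+63p³−140p²−60p+144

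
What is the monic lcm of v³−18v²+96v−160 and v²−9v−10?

v⁴−17v³+78v²−64v−160

Apply the Euclidean algorithm:
  v³−18v²+96v−160 = (v−9)(v²−9v−10) + (25v−250)
  v²−9v−10 = ((1/25)v+1/25)(25v−250) + (0)
Last nonzero remainder: 25v−250. Dividing through by 25 gives the monic gcd v−10.
Then lcm(f, g) = f·g / gcd(f, g); expanding and making the result monic gives the answer.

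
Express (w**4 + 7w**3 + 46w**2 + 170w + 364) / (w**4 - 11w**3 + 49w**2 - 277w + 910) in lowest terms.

(w**2 + 6w + 14)/(w**2 - 12w + 35)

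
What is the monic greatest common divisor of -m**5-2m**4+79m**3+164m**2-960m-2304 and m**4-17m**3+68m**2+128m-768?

Apply the Euclidean algorithm:
  -m**5-2m**4+79m**3+164m**2-960m-2304 = (-m-19)(m**4-17m**3+68m**2+128m-768) + (-176m**3+1584m**2+704m-16896)
  m**4-17m**3+68m**2+128m-768 = (-(1/176)m+1/22)(-176m**3+1584m**2+704m-16896) + (0)
Last nonzero remainder: -176m**3+1584m**2+704m-16896. Dividing through by -176 gives the monic gcd m**3-9m**2-4m+96.

m**3-9m**2-4m+96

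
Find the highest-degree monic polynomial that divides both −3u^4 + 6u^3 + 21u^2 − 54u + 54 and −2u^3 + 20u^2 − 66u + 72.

Euclidean algorithm in ℚ[u]:
  −3u^4 + 6u^3 + 21u^2 − 54u + 54 = ((3/2)u + 12)(−2u^3 + 20u^2 − 66u + 72) + (−120u^2 + 630u − 810)
  −2u^3 + 20u^2 − 66u + 72 = ((1/60)u − 19/240)(−120u^2 + 630u − 810) + (−(21/8)u + 63/8)
  −120u^2 + 630u − 810 = ((320/7)u − 720/7)(−(21/8)u + 63/8) + (0)
Last nonzero remainder: −(21/8)u + 63/8. Dividing through by −21/8 gives the monic gcd u − 3.

u − 3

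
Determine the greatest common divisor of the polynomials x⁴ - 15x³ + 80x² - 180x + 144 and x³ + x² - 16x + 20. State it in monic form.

x - 2

By polynomial division,
  x⁴ - 15x³ + 80x² - 180x + 144 = (x - 16)(x³ + x² - 16x + 20) + (112x² - 456x + 464)
  x³ + x² - 16x + 20 = ((1/112)x + 71/1568)(112x² - 456x + 464) + ((99/196)x - 99/98)
  112x² - 456x + 464 = ((21952/99)x - 45472/99)((99/196)x - 99/98) + (0)
Last nonzero remainder: (99/196)x - 99/98. Dividing through by 99/196 gives the monic gcd x - 2.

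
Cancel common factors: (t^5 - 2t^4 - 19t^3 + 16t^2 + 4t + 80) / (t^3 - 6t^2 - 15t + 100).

(t^3 - t^2 - 4)/(t - 5)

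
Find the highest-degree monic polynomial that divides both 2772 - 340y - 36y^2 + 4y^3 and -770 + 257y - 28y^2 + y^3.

77 - 18y + y^2

Euclidean algorithm in ℚ[y]:
  4y^3 - 36y^2 - 340y + 2772 = (4)(y^3 - 28y^2 + 257y - 770) + (76y^2 - 1368y + 5852)
  y^3 - 28y^2 + 257y - 770 = ((1/76)y - 5/38)(76y^2 - 1368y + 5852) + (0)
Last nonzero remainder: 76y^2 - 1368y + 5852. Dividing through by 76 gives the monic gcd y^2 - 18y + 77.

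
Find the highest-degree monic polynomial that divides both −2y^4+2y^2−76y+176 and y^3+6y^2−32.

y^2+2y−8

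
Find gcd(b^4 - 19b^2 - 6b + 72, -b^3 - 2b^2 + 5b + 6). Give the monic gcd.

b^2 + b - 6

Repeated division with remainder:
  b^4 - 19b^2 - 6b + 72 = (-b + 2)(-b^3 - 2b^2 + 5b + 6) + (-10b^2 - 10b + 60)
  -b^3 - 2b^2 + 5b + 6 = ((1/10)b + 1/10)(-10b^2 - 10b + 60) + (0)
Last nonzero remainder: -10b^2 - 10b + 60. Dividing through by -10 gives the monic gcd b^2 + b - 6.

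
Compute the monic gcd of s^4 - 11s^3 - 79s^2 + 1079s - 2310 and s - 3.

By polynomial division,
  s^4 - 11s^3 - 79s^2 + 1079s - 2310 = (s^3 - 8s^2 - 103s + 770)(s - 3) + (0)
The last nonzero remainder s - 3 is already monic.

s - 3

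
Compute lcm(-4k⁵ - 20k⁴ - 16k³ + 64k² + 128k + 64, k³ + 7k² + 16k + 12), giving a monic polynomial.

k⁶ + 8k⁵ + 19k⁴ - 4k³ - 80k² - 112k - 48

By polynomial division,
  -4k⁵ - 20k⁴ - 16k³ + 64k² + 128k + 64 = (-4k² + 8k - 8)(k³ + 7k² + 16k + 12) + (40k² + 160k + 160)
  k³ + 7k² + 16k + 12 = ((1/40)k + 3/40)(40k² + 160k + 160) + (0)
Last nonzero remainder: 40k² + 160k + 160. Dividing through by 40 gives the monic gcd k² + 4k + 4.
Then lcm(f, g) = f·g / gcd(f, g); expanding and making the result monic gives the answer.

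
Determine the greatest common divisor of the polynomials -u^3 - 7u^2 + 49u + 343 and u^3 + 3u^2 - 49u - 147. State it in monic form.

u^2 - 49

By polynomial division,
  -u^3 - 7u^2 + 49u + 343 = (-1)(u^3 + 3u^2 - 49u - 147) + (-4u^2 + 196)
  u^3 + 3u^2 - 49u - 147 = (-(1/4)u - 3/4)(-4u^2 + 196) + (0)
Last nonzero remainder: -4u^2 + 196. Dividing through by -4 gives the monic gcd u^2 - 49.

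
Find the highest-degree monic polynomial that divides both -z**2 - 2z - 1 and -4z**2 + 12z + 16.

Euclidean algorithm in ℚ[z]:
  -z**2 - 2z - 1 = (1/4)(-4z**2 + 12z + 16) + (-5z - 5)
  -4z**2 + 12z + 16 = ((4/5)z - 16/5)(-5z - 5) + (0)
Last nonzero remainder: -5z - 5. Dividing through by -5 gives the monic gcd z + 1.

z + 1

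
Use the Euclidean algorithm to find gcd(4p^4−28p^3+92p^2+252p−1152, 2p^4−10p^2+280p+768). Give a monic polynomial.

p^3−4p^2+11p+96

Euclidean algorithm in ℚ[p]:
  4p^4−28p^3+92p^2+252p−1152 = (2)(2p^4−10p^2+280p+768) + (−28p^3+112p^2−308p−2688)
  2p^4−10p^2+280p+768 = (−(1/14)p−2/7)(−28p^3+112p^2−308p−2688) + (0)
Last nonzero remainder: −28p^3+112p^2−308p−2688. Dividing through by −28 gives the monic gcd p^3−4p^2+11p+96.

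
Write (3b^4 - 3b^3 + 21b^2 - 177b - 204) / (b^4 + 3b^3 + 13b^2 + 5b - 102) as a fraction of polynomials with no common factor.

Euclidean algorithm in ℚ[b]:
  3b^4 - 3b^3 + 21b^2 - 177b - 204 = (3)(b^4 + 3b^3 + 13b^2 + 5b - 102) + (-12b^3 - 18b^2 - 192b + 102)
  b^4 + 3b^3 + 13b^2 + 5b - 102 = (-(1/12)b - 1/8)(-12b^3 - 18b^2 - 192b + 102) + (-(21/4)b^2 - (21/2)b - 357/4)
  -12b^3 - 18b^2 - 192b + 102 = ((16/7)b - 8/7)(-(21/4)b^2 - (21/2)b - 357/4) + (0)
Last nonzero remainder: -(21/4)b^2 - (21/2)b - 357/4. Dividing through by -21/4 gives the monic gcd b^2 + 2b + 17.
Cancel b^2 + 2b + 17 from numerator and denominator to get the reduced form.

(3b^2 - 9b - 12)/(b^2 + b - 6)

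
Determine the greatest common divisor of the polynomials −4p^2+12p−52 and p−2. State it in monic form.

Euclidean algorithm in ℚ[p]:
  −4p^2+12p−52 = (−4p+4)(p−2) + (−44)
  p−2 = (−(1/44)p+1/22)(−44) + (0)
The last nonzero remainder is the constant −44, so the polynomials are coprime and gcd = 1.

1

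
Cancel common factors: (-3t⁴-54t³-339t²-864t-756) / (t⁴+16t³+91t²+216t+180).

(-3t-21)/(t+5)

Repeated division with remainder:
  -3t⁴-54t³-339t²-864t-756 = (-3)(t⁴+16t³+91t²+216t+180) + (-6t³-66t²-216t-216)
  t⁴+16t³+91t²+216t+180 = (-(1/6)t-5/6)(-6t³-66t²-216t-216) + (0)
Last nonzero remainder: -6t³-66t²-216t-216. Dividing through by -6 gives the monic gcd t³+11t²+36t+36.
Cancel t³+11t²+36t+36 from numerator and denominator to get the reduced form.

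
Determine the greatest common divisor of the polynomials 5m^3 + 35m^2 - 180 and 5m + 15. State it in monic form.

Apply the Euclidean algorithm:
  5m^3 + 35m^2 - 180 = (m^2 + 4m - 12)(5m + 15) + (0)
Last nonzero remainder: 5m + 15. Dividing through by 5 gives the monic gcd m + 3.

m + 3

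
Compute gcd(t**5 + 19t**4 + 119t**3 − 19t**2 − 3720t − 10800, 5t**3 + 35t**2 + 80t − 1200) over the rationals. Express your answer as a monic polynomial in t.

t**2 + 11t + 60

By polynomial division,
  t**5 + 19t**4 + 119t**3 − 19t**2 − 3720t − 10800 = ((1/5)t**2 + (12/5)t + 19/5)(5t**3 + 35t**2 + 80t − 1200) + (−104t**2 − 1144t − 6240)
  5t**3 + 35t**2 + 80t − 1200 = (−(5/104)t + 5/26)(−104t**2 − 1144t − 6240) + (0)
Last nonzero remainder: −104t**2 − 1144t − 6240. Dividing through by −104 gives the monic gcd t**2 + 11t + 60.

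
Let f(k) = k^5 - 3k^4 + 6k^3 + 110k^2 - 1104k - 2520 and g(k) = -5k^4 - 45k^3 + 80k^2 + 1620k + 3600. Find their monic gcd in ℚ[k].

Apply the Euclidean algorithm:
  k^5 - 3k^4 + 6k^3 + 110k^2 - 1104k - 2520 = (-(1/5)k + 12/5)(-5k^4 - 45k^3 + 80k^2 + 1620k + 3600) + (130k^3 + 242k^2 - 4272k - 11160)
  -5k^4 - 45k^3 + 80k^2 + 1620k + 3600 = (-(1/26)k - 232/845)(130k^3 + 242k^2 - 4272k - 11160) + (-(15096/845)k^2 + (15096/845)k + 90576/169)
  130k^3 + 242k^2 - 4272k - 11160 = (-(54925/7548)k - 26195/1258)(-(15096/845)k^2 + (15096/845)k + 90576/169) + (0)
Last nonzero remainder: -(15096/845)k^2 + (15096/845)k + 90576/169. Dividing through by -15096/845 gives the monic gcd k^2 - k - 30.

k^2 - k - 30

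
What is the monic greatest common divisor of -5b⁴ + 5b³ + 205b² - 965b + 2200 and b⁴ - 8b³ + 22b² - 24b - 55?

b³ - 9b² + 31b - 55

Euclidean algorithm in ℚ[b]:
  -5b⁴ + 5b³ + 205b² - 965b + 2200 = (-5)(b⁴ - 8b³ + 22b² - 24b - 55) + (-35b³ + 315b² - 1085b + 1925)
  b⁴ - 8b³ + 22b² - 24b - 55 = (-(1/35)b - 1/35)(-35b³ + 315b² - 1085b + 1925) + (0)
Last nonzero remainder: -35b³ + 315b² - 1085b + 1925. Dividing through by -35 gives the monic gcd b³ - 9b² + 31b - 55.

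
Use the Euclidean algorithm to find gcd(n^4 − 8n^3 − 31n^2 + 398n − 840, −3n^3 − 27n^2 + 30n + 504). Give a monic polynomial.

n^2 + 3n − 28

Euclidean algorithm in ℚ[n]:
  n^4 − 8n^3 − 31n^2 + 398n − 840 = (−(1/3)n + 17/3)(−3n^3 − 27n^2 + 30n + 504) + (132n^2 + 396n − 3696)
  −3n^3 − 27n^2 + 30n + 504 = (−(1/44)n − 3/22)(132n^2 + 396n − 3696) + (0)
Last nonzero remainder: 132n^2 + 396n − 3696. Dividing through by 132 gives the monic gcd n^2 + 3n − 28.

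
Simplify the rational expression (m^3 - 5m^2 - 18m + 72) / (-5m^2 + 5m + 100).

By polynomial division,
  m^3 - 5m^2 - 18m + 72 = (-(1/5)m + 4/5)(-5m^2 + 5m + 100) + (-2m - 8)
  -5m^2 + 5m + 100 = ((5/2)m - 25/2)(-2m - 8) + (0)
Last nonzero remainder: -2m - 8. Dividing through by -2 gives the monic gcd m + 4.
Cancel m + 4 from numerator and denominator to get the reduced form.

(-m^2 + 9m - 18)/(5m - 25)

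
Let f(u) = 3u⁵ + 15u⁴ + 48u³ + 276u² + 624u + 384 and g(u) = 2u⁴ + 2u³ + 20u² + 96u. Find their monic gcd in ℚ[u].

By polynomial division,
  3u⁵ + 15u⁴ + 48u³ + 276u² + 624u + 384 = ((3/2)u + 6)(2u⁴ + 2u³ + 20u² + 96u) + (6u³ + 12u² + 48u + 384)
  2u⁴ + 2u³ + 20u² + 96u = ((1/3)u - 1/3)(6u³ + 12u² + 48u + 384) + (8u² - 16u + 128)
  6u³ + 12u² + 48u + 384 = ((3/4)u + 3)(8u² - 16u + 128) + (0)
Last nonzero remainder: 8u² - 16u + 128. Dividing through by 8 gives the monic gcd u² - 2u + 16.

u² - 2u + 16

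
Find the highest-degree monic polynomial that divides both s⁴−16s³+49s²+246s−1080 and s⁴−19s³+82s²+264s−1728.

s³−11s²−6s+216

Euclidean algorithm in ℚ[s]:
  s⁴−16s³+49s²+246s−1080 = (s⁴−19s³+82s²+264s−1728) + (3s³−33s²−18s+648)
  s⁴−19s³+82s²+264s−1728 = ((1/3)s−8/3)(3s³−33s²−18s+648) + (0)
Last nonzero remainder: 3s³−33s²−18s+648. Dividing through by 3 gives the monic gcd s³−11s²−6s+216.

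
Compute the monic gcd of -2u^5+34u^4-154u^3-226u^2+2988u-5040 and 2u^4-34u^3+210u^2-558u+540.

u^3-14u^2+63u-90

Euclidean algorithm in ℚ[u]:
  -2u^5+34u^4-154u^3-226u^2+2988u-5040 = (-u)(2u^4-34u^3+210u^2-558u+540) + (56u^3-784u^2+3528u-5040)
  2u^4-34u^3+210u^2-558u+540 = ((1/28)u-3/28)(56u^3-784u^2+3528u-5040) + (0)
Last nonzero remainder: 56u^3-784u^2+3528u-5040. Dividing through by 56 gives the monic gcd u^3-14u^2+63u-90.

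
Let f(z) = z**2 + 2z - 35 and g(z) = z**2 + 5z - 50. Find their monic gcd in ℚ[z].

z - 5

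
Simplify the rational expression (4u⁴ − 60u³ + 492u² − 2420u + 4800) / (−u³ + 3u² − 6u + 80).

Repeated division with remainder:
  4u⁴ − 60u³ + 492u² − 2420u + 4800 = (−4u + 48)(−u³ + 3u² − 6u + 80) + (324u² − 1812u + 960)
  −u³ + 3u² − 6u + 80 = (−(1/324)u − 35/4374)(324u² − 1812u + 960) + (−(12784/729)u + 63920/729)
  324u² − 1812u + 960 = (−(59049/3196)u + 8748/799)(−(12784/729)u + 63920/729) + (0)
Last nonzero remainder: −(12784/729)u + 63920/729. Dividing through by −12784/729 gives the monic gcd u − 5.
Cancel u − 5 from numerator and denominator to get the reduced form.

(−4u³ + 40u² − 292u + 960)/(u² + 2u + 16)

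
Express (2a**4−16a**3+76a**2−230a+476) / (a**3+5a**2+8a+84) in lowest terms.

(2a**2−14a+34)/(a+6)

Repeated division with remainder:
  2a**4−16a**3+76a**2−230a+476 = (2a−26)(a**3+5a**2+8a+84) + (190a**2−190a+2660)
  a**3+5a**2+8a+84 = ((1/190)a+3/95)(190a**2−190a+2660) + (0)
Last nonzero remainder: 190a**2−190a+2660. Dividing through by 190 gives the monic gcd a**2−a+14.
Cancel a**2−a+14 from numerator and denominator to get the reduced form.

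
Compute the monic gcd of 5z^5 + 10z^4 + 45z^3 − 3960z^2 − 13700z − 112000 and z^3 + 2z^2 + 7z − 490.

Repeated division with remainder:
  5z^5 + 10z^4 + 45z^3 − 3960z^2 − 13700z − 112000 = (5z^2 + 10)(z^3 + 2z^2 + 7z − 490) + (−1530z^2 − 13770z − 107100)
  z^3 + 2z^2 + 7z − 490 = (−(1/1530)z + 7/1530)(−1530z^2 − 13770z − 107100) + (0)
Last nonzero remainder: −1530z^2 − 13770z − 107100. Dividing through by −1530 gives the monic gcd z^2 + 9z + 70.

z^2 + 9z + 70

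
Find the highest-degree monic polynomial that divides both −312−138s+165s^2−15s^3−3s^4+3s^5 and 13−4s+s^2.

13−4s+s^2

Euclidean algorithm in ℚ[s]:
  3s^5−3s^4−15s^3+165s^2−138s−312 = (3s^3+9s^2−18s−24)(s^2−4s+13) + (0)
The last nonzero remainder s^2−4s+13 is already monic.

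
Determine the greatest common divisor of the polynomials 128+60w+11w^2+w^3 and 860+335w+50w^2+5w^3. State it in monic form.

Euclidean algorithm in ℚ[w]:
  w^3+11w^2+60w+128 = (1/5)(5w^3+50w^2+335w+860) + (w^2−7w−44)
  5w^3+50w^2+335w+860 = (5w+85)(w^2−7w−44) + (1150w+4600)
  w^2−7w−44 = ((1/1150)w−11/1150)(1150w+4600) + (0)
Last nonzero remainder: 1150w+4600. Dividing through by 1150 gives the monic gcd w+4.

4+w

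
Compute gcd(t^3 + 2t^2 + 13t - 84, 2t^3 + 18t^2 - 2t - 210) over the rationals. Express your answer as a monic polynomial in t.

t - 3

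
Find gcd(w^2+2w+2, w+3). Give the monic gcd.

Apply the Euclidean algorithm:
  w^2+2w+2 = (w−1)(w+3) + (5)
  w+3 = ((1/5)w+3/5)(5) + (0)
The last nonzero remainder is the constant 5, so the polynomials are coprime and gcd = 1.

1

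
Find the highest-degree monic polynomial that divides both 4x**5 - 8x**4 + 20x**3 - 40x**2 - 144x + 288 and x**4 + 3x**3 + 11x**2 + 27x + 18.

Repeated division with remainder:
  4x**5 - 8x**4 + 20x**3 - 40x**2 - 144x + 288 = (4x - 20)(x**4 + 3x**3 + 11x**2 + 27x + 18) + (36x**3 + 72x**2 + 324x + 648)
  x**4 + 3x**3 + 11x**2 + 27x + 18 = ((1/36)x + 1/36)(36x**3 + 72x**2 + 324x + 648) + (0)
Last nonzero remainder: 36x**3 + 72x**2 + 324x + 648. Dividing through by 36 gives the monic gcd x**3 + 2x**2 + 9x + 18.

x**3 + 2x**2 + 9x + 18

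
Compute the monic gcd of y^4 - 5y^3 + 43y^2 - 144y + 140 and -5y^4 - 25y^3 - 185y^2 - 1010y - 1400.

y^2 - y + 35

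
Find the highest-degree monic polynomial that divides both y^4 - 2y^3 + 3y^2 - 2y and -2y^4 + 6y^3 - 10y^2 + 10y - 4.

Euclidean algorithm in ℚ[y]:
  y^4 - 2y^3 + 3y^2 - 2y = (-1/2)(-2y^4 + 6y^3 - 10y^2 + 10y - 4) + (y^3 - 2y^2 + 3y - 2)
  -2y^4 + 6y^3 - 10y^2 + 10y - 4 = (-2y + 2)(y^3 - 2y^2 + 3y - 2) + (0)
The last nonzero remainder y^3 - 2y^2 + 3y - 2 is already monic.

y^3 - 2y^2 + 3y - 2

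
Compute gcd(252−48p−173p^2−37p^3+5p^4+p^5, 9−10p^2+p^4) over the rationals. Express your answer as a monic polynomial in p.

Apply the Euclidean algorithm:
  p^5+5p^4−37p^3−173p^2−48p+252 = (p+5)(p^4−10p^2+9) + (−27p^3−123p^2−57p+207)
  p^4−10p^2+9 = (−(1/27)p+41/243)(−27p^3−123p^2−57p+207) + ((700/81)p^2+(1400/81)p−700/27)
  −27p^3−123p^2−57p+207 = (−(2187/700)p−5589/700)((700/81)p^2+(1400/81)p−700/27) + (0)
Last nonzero remainder: (700/81)p^2+(1400/81)p−700/27. Dividing through by 700/81 gives the monic gcd p^2+2p−3.

−3+2p+p^2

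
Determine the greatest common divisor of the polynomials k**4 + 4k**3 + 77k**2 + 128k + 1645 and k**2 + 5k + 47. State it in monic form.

k**2 + 5k + 47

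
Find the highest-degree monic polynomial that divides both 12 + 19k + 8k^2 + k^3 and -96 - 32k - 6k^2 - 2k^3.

3 + k

Euclidean algorithm in ℚ[k]:
  k^3 + 8k^2 + 19k + 12 = (-1/2)(-2k^3 - 6k^2 - 32k - 96) + (5k^2 + 3k - 36)
  -2k^3 - 6k^2 - 32k - 96 = (-(2/5)k - 24/25)(5k^2 + 3k - 36) + (-(1088/25)k - 3264/25)
  5k^2 + 3k - 36 = (-(125/1088)k + 75/272)(-(1088/25)k - 3264/25) + (0)
Last nonzero remainder: -(1088/25)k - 3264/25. Dividing through by -1088/25 gives the monic gcd k + 3.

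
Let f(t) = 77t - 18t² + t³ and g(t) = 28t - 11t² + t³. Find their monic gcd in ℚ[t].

Repeated division with remainder:
  t³ - 18t² + 77t = (t³ - 11t² + 28t) + (-7t² + 49t)
  t³ - 11t² + 28t = (-(1/7)t + 4/7)(-7t² + 49t) + (0)
Last nonzero remainder: -7t² + 49t. Dividing through by -7 gives the monic gcd t² - 7t.

-7t + t²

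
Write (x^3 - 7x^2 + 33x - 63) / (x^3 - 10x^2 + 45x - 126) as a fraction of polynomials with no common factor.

(x - 3)/(x - 6)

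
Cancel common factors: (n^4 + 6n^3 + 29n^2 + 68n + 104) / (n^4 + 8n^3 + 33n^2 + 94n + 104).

(n^2 + 4n + 8)/(n^2 + 6n + 8)

Repeated division with remainder:
  n^4 + 6n^3 + 29n^2 + 68n + 104 = (n^4 + 8n^3 + 33n^2 + 94n + 104) + (−2n^3 − 4n^2 − 26n)
  n^4 + 8n^3 + 33n^2 + 94n + 104 = (−(1/2)n − 3)(−2n^3 − 4n^2 − 26n) + (8n^2 + 16n + 104)
  −2n^3 − 4n^2 − 26n = (−(1/4)n)(8n^2 + 16n + 104) + (0)
Last nonzero remainder: 8n^2 + 16n + 104. Dividing through by 8 gives the monic gcd n^2 + 2n + 13.
Cancel n^2 + 2n + 13 from numerator and denominator to get the reduced form.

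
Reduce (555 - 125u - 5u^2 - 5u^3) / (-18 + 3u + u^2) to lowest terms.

(-185 - 20u - 5u^2)/(6 + u)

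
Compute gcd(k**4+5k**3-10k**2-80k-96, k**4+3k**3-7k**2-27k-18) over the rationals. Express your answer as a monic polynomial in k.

k**2+5k+6

By polynomial division,
  k**4+5k**3-10k**2-80k-96 = (k**4+3k**3-7k**2-27k-18) + (2k**3-3k**2-53k-78)
  k**4+3k**3-7k**2-27k-18 = ((1/2)k+9/4)(2k**3-3k**2-53k-78) + ((105/4)k**2+(525/4)k+315/2)
  2k**3-3k**2-53k-78 = ((8/105)k-52/105)((105/4)k**2+(525/4)k+315/2) + (0)
Last nonzero remainder: (105/4)k**2+(525/4)k+315/2. Dividing through by 105/4 gives the monic gcd k**2+5k+6.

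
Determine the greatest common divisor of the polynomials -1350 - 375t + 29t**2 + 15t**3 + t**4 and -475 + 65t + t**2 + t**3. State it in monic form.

Repeated division with remainder:
  t**4 + 15t**3 + 29t**2 - 375t - 1350 = (t + 14)(t**3 + t**2 + 65t - 475) + (-50t**2 - 810t + 5300)
  t**3 + t**2 + 65t - 475 = (-(1/50)t + 38/125)(-50t**2 - 810t + 5300) + ((10431/25)t - 10431/5)
  -50t**2 - 810t + 5300 = (-(1250/10431)t - 26500/10431)((10431/25)t - 10431/5) + (0)
Last nonzero remainder: (10431/25)t - 10431/5. Dividing through by 10431/25 gives the monic gcd t - 5.

-5 + t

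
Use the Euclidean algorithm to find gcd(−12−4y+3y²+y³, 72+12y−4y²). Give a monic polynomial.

3+y

By polynomial division,
  y³+3y²−4y−12 = (−(1/4)y−3/2)(−4y²+12y+72) + (32y+96)
  −4y²+12y+72 = (−(1/8)y+3/4)(32y+96) + (0)
Last nonzero remainder: 32y+96. Dividing through by 32 gives the monic gcd y+3.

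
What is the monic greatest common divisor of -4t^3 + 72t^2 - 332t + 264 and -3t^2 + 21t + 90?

Apply the Euclidean algorithm:
  -4t^3 + 72t^2 - 332t + 264 = ((4/3)t - 44/3)(-3t^2 + 21t + 90) + (-144t + 1584)
  -3t^2 + 21t + 90 = ((1/48)t + 1/12)(-144t + 1584) + (-42)
  -144t + 1584 = ((24/7)t - 264/7)(-42) + (0)
The last nonzero remainder is the constant -42, so the polynomials are coprime and gcd = 1.

1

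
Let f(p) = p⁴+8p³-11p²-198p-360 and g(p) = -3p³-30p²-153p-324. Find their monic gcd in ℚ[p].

p+4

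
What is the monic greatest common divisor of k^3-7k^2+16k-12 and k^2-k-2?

Repeated division with remainder:
  k^3-7k^2+16k-12 = (k-6)(k^2-k-2) + (12k-24)
  k^2-k-2 = ((1/12)k+1/12)(12k-24) + (0)
Last nonzero remainder: 12k-24. Dividing through by 12 gives the monic gcd k-2.

k-2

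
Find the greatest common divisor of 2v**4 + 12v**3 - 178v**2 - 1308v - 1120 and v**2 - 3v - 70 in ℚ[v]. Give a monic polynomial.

Repeated division with remainder:
  2v**4 + 12v**3 - 178v**2 - 1308v - 1120 = (2v**2 + 18v + 16)(v**2 - 3v - 70) + (0)
The last nonzero remainder v**2 - 3v - 70 is already monic.

v**2 - 3v - 70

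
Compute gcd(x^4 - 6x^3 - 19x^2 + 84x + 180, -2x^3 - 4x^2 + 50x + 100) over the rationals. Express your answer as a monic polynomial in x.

Euclidean algorithm in ℚ[x]:
  x^4 - 6x^3 - 19x^2 + 84x + 180 = (-(1/2)x + 4)(-2x^3 - 4x^2 + 50x + 100) + (22x^2 - 66x - 220)
  -2x^3 - 4x^2 + 50x + 100 = (-(1/11)x - 5/11)(22x^2 - 66x - 220) + (0)
Last nonzero remainder: 22x^2 - 66x - 220. Dividing through by 22 gives the monic gcd x^2 - 3x - 10.

x^2 - 3x - 10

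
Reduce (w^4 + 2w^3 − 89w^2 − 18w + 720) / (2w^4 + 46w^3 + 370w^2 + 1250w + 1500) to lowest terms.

(w^2 − 11w + 24)/(2w^2 + 20w + 50)

Repeated division with remainder:
  w^4 + 2w^3 − 89w^2 − 18w + 720 = (1/2)(2w^4 + 46w^3 + 370w^2 + 1250w + 1500) + (−21w^3 − 274w^2 − 643w − 30)
  2w^4 + 46w^3 + 370w^2 + 1250w + 1500 = (−(2/21)w − 418/441)(−21w^3 − 274w^2 − 643w − 30) + ((21632/441)w^2 + (281216/441)w + 216320/147)
  −21w^3 − 274w^2 − 643w − 30 = (−(9261/21632)w − 441/21632)((21632/441)w^2 + (281216/441)w + 216320/147) + (0)
Last nonzero remainder: (21632/441)w^2 + (281216/441)w + 216320/147. Dividing through by 21632/441 gives the monic gcd w^2 + 13w + 30.
Cancel w^2 + 13w + 30 from numerator and denominator to get the reduced form.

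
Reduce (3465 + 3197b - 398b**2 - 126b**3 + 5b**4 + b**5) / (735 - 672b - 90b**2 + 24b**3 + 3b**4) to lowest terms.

(-99 - 97b + 3b**2 + b**3)/(-21 + 18b + 3b**2)

By polynomial division,
  b**5 + 5b**4 - 126b**3 - 398b**2 + 3197b + 3465 = ((1/3)b - 1)(3b**4 + 24b**3 - 90b**2 - 672b + 735) + (-72b**3 - 264b**2 + 2280b + 4200)
  3b**4 + 24b**3 - 90b**2 - 672b + 735 = (-(1/24)b - 13/72)(-72b**3 - 264b**2 + 2280b + 4200) + (-(128/3)b**2 - (256/3)b + 4480/3)
  -72b**3 - 264b**2 + 2280b + 4200 = ((27/16)b + 45/16)(-(128/3)b**2 - (256/3)b + 4480/3) + (0)
Last nonzero remainder: -(128/3)b**2 - (256/3)b + 4480/3. Dividing through by -128/3 gives the monic gcd b**2 + 2b - 35.
Cancel b**2 + 2b - 35 from numerator and denominator to get the reduced form.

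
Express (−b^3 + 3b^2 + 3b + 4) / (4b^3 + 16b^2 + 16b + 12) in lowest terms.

Apply the Euclidean algorithm:
  −b^3 + 3b^2 + 3b + 4 = (−1/4)(4b^3 + 16b^2 + 16b + 12) + (7b^2 + 7b + 7)
  4b^3 + 16b^2 + 16b + 12 = ((4/7)b + 12/7)(7b^2 + 7b + 7) + (0)
Last nonzero remainder: 7b^2 + 7b + 7. Dividing through by 7 gives the monic gcd b^2 + b + 1.
Cancel b^2 + b + 1 from numerator and denominator to get the reduced form.

(−b + 4)/(4b + 12)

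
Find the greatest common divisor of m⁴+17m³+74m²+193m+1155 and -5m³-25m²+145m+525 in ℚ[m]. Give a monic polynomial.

By polynomial division,
  m⁴+17m³+74m²+193m+1155 = (-(1/5)m-12/5)(-5m³-25m²+145m+525) + (43m²+646m+2415)
  -5m³-25m²+145m+525 = (-(5/43)m+2155/1849)(43m²+646m+2415) + (-(604800/1849)m-4233600/1849)
  43m²+646m+2415 = (-(79507/604800)m-42527/40320)(-(604800/1849)m-4233600/1849) + (0)
Last nonzero remainder: -(604800/1849)m-4233600/1849. Dividing through by -604800/1849 gives the monic gcd m+7.

m+7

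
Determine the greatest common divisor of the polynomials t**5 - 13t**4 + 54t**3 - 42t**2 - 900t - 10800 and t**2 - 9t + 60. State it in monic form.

t**2 - 9t + 60

Euclidean algorithm in ℚ[t]:
  t**5 - 13t**4 + 54t**3 - 42t**2 - 900t - 10800 = (t**3 - 4t**2 - 42t - 180)(t**2 - 9t + 60) + (0)
The last nonzero remainder t**2 - 9t + 60 is already monic.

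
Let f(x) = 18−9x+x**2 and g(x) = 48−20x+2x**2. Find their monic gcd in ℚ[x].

By polynomial division,
  x**2−9x+18 = (1/2)(2x**2−20x+48) + (x−6)
  2x**2−20x+48 = (2x−8)(x−6) + (0)
The last nonzero remainder x−6 is already monic.

−6+x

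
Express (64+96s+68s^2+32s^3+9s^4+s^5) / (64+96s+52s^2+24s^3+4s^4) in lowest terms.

(4+4s+s^2)/(4+4s)

By polynomial division,
  s^5+9s^4+32s^3+68s^2+96s+64 = ((1/4)s+3/4)(4s^4+24s^3+52s^2+96s+64) + (s^3+5s^2+8s+16)
  4s^4+24s^3+52s^2+96s+64 = (4s+4)(s^3+5s^2+8s+16) + (0)
The last nonzero remainder s^3+5s^2+8s+16 is already monic.
Cancel s^3+5s^2+8s+16 from numerator and denominator to get the reduced form.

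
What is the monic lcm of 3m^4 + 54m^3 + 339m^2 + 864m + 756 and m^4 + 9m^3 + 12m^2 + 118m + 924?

Euclidean algorithm in ℚ[m]:
  3m^4 + 54m^3 + 339m^2 + 864m + 756 = (3)(m^4 + 9m^3 + 12m^2 + 118m + 924) + (27m^3 + 303m^2 + 510m − 2016)
  m^4 + 9m^3 + 12m^2 + 118m + 924 = ((1/27)m − 20/243)(27m^3 + 303m^2 + 510m − 2016) + ((1462/81)m^2 + (19006/81)m + 20468/27)
  27m^3 + 303m^2 + 510m − 2016 = ((2187/1462)m − 1944/731)((1462/81)m^2 + (19006/81)m + 20468/27) + (0)
Last nonzero remainder: (1462/81)m^2 + (19006/81)m + 20468/27. Dividing through by 1462/81 gives the monic gcd m^2 + 13m + 42.
Then lcm(f, g) = f·g / gcd(f, g); expanding and making the result monic gives the answer.

m^6 + 14m^5 + 63m^4 + 232m^3 + 1586m^2 + 5328m + 5544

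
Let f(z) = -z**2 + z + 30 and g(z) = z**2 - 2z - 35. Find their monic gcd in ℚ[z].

z + 5

Apply the Euclidean algorithm:
  -z**2 + z + 30 = (-1)(z**2 - 2z - 35) + (-z - 5)
  z**2 - 2z - 35 = (-z + 7)(-z - 5) + (0)
Last nonzero remainder: -z - 5. Dividing through by -1 gives the monic gcd z + 5.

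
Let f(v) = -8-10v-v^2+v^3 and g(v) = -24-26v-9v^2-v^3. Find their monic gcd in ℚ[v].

2+v

Repeated division with remainder:
  v^3-v^2-10v-8 = (-1)(-v^3-9v^2-26v-24) + (-10v^2-36v-32)
  -v^3-9v^2-26v-24 = ((1/10)v+27/50)(-10v^2-36v-32) + (-(84/25)v-168/25)
  -10v^2-36v-32 = ((125/42)v+100/21)(-(84/25)v-168/25) + (0)
Last nonzero remainder: -(84/25)v-168/25. Dividing through by -84/25 gives the monic gcd v+2.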